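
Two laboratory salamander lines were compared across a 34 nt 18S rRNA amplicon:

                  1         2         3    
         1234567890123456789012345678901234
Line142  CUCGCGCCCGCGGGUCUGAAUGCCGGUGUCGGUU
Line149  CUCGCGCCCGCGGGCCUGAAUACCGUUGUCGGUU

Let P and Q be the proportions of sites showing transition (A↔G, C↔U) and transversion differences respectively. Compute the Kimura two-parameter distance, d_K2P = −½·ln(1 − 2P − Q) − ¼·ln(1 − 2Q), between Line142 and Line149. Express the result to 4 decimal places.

0.0947

Differing sites — 15:U/C (Ti); 22:G/A (Ti); 26:G/U (Tv).
Of the 3 differences, 2 transitions and 1 transversion over 34 sites: P = 2/34 = 0.058824, Q = 1/34 = 0.029412.
d = −0.5·ln(0.852940) − 0.25·ln(0.941176) = −0.5·(-0.159066) − 0.25·(-0.060625) = 0.0947.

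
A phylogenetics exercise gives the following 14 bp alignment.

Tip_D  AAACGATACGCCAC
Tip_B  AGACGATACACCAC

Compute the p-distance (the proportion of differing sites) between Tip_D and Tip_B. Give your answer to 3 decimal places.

The sequences differ at positions 2 (A/G), 10 (G/A).
There are 2 differences over 14 sites, so p = 2/14 = 0.143.

0.143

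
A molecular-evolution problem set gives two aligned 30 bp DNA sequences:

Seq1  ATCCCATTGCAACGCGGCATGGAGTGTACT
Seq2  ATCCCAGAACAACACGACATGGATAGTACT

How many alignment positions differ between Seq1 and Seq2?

Mismatches occur at site 7 (T↔G), site 8 (T↔A), site 9 (G↔A), site 14 (G↔A), site 17 (G↔A), site 24 (G↔T), site 25 (T↔A).
That gives 7 mismatches out of 30 aligned sites, so the Hamming distance is 7.

7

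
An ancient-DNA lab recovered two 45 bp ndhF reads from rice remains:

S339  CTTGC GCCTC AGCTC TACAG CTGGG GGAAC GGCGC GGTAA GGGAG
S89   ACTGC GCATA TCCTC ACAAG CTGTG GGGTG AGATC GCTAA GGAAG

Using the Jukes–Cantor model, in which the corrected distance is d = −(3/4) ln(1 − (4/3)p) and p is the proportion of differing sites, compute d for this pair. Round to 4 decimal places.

0.5716

Differing sites — 1:C/A; 2:T/C; 8:C/A; 10:C/A; 11:A/T; 12:G/C; 16:T/A; 17:A/C; 18:C/A; 24:G/T; 28:A/G; 29:A/T; 30:C/G; 31:G/A; 33:C/A; 34:G/T; 37:G/C; 43:G/A.
p = 18/45 = 0.400000.
d = −0.75 · ln(1 − (4/3)·0.400000) = −0.75 · ln(0.466667) = −0.75 · (-0.762139) = 0.5716.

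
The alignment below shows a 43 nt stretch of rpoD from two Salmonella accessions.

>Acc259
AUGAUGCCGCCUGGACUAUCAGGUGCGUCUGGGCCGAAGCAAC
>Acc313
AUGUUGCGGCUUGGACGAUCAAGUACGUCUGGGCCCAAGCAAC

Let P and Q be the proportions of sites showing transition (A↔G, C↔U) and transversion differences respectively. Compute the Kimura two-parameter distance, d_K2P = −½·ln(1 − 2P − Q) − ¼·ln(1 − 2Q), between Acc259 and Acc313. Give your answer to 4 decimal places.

0.1838

The sequences differ at positions 4 (A/U, transversion), 8 (C/G, transversion), 11 (C/U, transition), 17 (U/G, transversion), 22 (G/A, transition), 25 (G/A, transition), 36 (G/C, transversion).
Of the 7 differences, 3 transitions and 4 transversions over 43 sites: P = 3/43 = 0.069767, Q = 4/43 = 0.093023.
d = −0.5·ln(0.767443) − 0.25·ln(0.813954) = −0.5·(-0.264691) − 0.25·(-0.205851) = 0.1838.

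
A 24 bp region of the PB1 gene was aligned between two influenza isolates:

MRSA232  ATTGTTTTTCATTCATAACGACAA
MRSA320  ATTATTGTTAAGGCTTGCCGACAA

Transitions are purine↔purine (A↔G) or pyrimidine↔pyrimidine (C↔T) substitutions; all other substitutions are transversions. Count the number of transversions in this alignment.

6

Differing sites — 4:G/A (Ti); 7:T/G (Tv); 10:C/A (Tv); 12:T/G (Tv); 13:T/G (Tv); 15:A/T (Tv); 17:A/G (Ti); 18:A/C (Tv).
Of the 8 differences, 2 transitions and 6 transversions, so the answer is 6.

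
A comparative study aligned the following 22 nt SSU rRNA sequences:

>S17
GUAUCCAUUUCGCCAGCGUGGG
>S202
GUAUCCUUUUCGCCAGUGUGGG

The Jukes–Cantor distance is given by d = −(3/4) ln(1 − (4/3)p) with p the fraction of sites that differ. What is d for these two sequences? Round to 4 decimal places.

0.0969

Mismatches occur at site 7 (A↔U), site 17 (C↔U).
p = 2/22 = 0.090909.
d = −0.75 · ln(1 − (4/3)·0.090909) = −0.75 · ln(0.878788) = −0.75 · (-0.129212) = 0.0969.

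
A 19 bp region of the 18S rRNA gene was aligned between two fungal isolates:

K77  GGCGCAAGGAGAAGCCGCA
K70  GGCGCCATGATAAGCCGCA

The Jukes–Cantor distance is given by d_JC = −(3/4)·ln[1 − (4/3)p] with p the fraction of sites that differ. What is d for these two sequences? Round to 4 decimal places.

The sequences differ at positions 6 (A/C), 8 (G/T), 11 (G/T).
p = 3/19 = 0.157895.
d = −0.75 · ln(1 − (4/3)·0.157895) = −0.75 · ln(0.789473) = −0.75 · (-0.236390) = 0.1773.

0.1773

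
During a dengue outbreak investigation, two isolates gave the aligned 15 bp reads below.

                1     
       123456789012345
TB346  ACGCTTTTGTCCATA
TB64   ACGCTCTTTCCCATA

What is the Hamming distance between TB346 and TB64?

Differing sites — 6:T/C; 9:G/T; 10:T/C.
That gives 3 mismatches out of 15 aligned sites, so the Hamming distance is 3.

3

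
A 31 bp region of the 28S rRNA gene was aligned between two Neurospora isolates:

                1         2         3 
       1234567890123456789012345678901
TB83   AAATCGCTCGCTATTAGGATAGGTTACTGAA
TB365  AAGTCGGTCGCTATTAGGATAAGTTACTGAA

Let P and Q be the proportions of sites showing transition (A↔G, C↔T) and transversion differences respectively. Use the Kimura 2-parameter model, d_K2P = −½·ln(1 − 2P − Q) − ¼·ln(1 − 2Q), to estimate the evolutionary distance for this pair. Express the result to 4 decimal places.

Mismatches occur at site 3 (A↔G, transition), site 7 (C↔G, transversion), site 22 (G↔A, transition).
Of the 3 differences, 2 transitions and 1 transversion over 31 sites: P = 2/31 = 0.064516, Q = 1/31 = 0.032258.
d = −0.5·ln(0.838710) − 0.25·ln(0.935484) = −0.5·(-0.175890) − 0.25·(-0.066691) = 0.1046.

0.1046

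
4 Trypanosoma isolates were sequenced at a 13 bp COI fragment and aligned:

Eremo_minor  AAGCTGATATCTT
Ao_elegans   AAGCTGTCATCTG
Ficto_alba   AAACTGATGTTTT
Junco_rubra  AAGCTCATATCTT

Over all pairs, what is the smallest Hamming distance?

1

Pairwise Hamming distances:
  Eremo_minor vs Ao_elegans: 3
  Eremo_minor vs Ficto_alba: 3
  Eremo_minor vs Junco_rubra: 1
  Ao_elegans vs Ficto_alba: 6
  Ao_elegans vs Junco_rubra: 4
  Ficto_alba vs Junco_rubra: 4
The smallest is 1, between Eremo_minor and Junco_rubra.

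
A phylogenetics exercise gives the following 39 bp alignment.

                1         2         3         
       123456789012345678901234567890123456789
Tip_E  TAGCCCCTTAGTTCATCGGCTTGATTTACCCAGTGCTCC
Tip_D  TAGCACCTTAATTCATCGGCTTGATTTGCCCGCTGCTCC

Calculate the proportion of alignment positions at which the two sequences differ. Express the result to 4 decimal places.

0.1282

The sequences differ at positions 5 (C/A), 11 (G/A), 28 (A/G), 32 (A/G), 33 (G/C).
There are 5 differences over 39 sites, so p = 5/39 = 0.1282.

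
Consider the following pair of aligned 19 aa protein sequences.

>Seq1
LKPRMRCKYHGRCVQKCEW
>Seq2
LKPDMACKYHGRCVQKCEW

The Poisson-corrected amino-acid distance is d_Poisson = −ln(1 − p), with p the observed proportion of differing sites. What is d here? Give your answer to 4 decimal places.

0.1112

The sequences differ at positions 4 (R/D), 6 (R/A).
p = 2/19 = 0.105263.
d = −ln(1 − 0.105263) = −ln(0.894737) = 0.1112.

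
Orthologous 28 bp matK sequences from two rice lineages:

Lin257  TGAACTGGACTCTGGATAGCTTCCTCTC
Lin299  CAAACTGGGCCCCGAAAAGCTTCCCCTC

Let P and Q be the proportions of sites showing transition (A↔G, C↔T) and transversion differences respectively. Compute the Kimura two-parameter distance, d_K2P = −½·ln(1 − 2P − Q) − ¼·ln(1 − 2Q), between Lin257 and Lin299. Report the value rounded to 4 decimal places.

Mismatches occur at site 1 (T/C, transition), site 2 (G/A, transition), site 9 (A/G, transition), site 11 (T/C, transition), site 13 (T/C, transition), site 15 (G/A, transition), site 17 (T/A, transversion), site 25 (T/C, transition).
Of the 8 differences, 7 transitions and 1 transversion over 28 sites: P = 7/28 = 0.250000, Q = 1/28 = 0.035714.
d = −0.5·ln(0.464286) − 0.25·ln(0.928572) = −0.5·(-0.767255) − 0.25·(-0.074107) = 0.4022.

0.4022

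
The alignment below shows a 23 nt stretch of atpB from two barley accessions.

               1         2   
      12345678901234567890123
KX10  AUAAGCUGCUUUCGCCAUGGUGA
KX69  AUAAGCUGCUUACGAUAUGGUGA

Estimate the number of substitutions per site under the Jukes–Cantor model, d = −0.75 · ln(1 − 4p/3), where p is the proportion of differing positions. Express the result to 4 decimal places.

0.1433

Mismatches occur at site 12 (U↔A), site 15 (C↔A), site 16 (C↔U).
p = 3/23 = 0.130435.
d = −0.75 · ln(1 − (4/3)·0.130435) = −0.75 · ln(0.826087) = −0.75 · (-0.191055) = 0.1433.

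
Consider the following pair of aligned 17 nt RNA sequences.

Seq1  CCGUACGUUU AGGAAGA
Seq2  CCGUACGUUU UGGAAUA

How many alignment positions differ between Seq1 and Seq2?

The sequences differ at positions 11 (A/U), 16 (G/U).
That gives 2 mismatches out of 17 aligned sites, so the Hamming distance is 2.

2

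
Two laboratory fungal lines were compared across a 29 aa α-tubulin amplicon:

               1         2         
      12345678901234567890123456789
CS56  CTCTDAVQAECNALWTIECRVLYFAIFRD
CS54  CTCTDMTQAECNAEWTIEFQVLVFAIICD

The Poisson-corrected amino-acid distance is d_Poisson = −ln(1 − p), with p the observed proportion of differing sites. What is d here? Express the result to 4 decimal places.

0.3228

Mismatches occur at site 6 (A↔M), site 7 (V↔T), site 14 (L↔E), site 19 (C↔F), site 20 (R↔Q), site 23 (Y↔V), site 27 (F↔I), site 28 (R↔C).
p = 8/29 = 0.275862.
d = −ln(1 − 0.275862) = −ln(0.724138) = 0.3228.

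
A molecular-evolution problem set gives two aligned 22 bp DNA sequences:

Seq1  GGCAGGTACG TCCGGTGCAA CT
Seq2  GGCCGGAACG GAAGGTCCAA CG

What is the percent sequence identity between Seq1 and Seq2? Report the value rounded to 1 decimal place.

68.2%

The sequences differ at positions 4 (A/C), 7 (T/A), 11 (T/G), 12 (C/A), 13 (C/A), 17 (G/C), 22 (T/G).
15 of the 22 sites match, so the percent identity is 15/22 × 100 = 68.2%.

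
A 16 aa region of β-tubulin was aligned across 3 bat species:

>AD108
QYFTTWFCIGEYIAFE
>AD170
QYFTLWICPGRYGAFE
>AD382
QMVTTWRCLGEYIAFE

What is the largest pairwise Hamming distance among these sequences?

7

Pairwise Hamming distances:
  AD108 vs AD170: 5
  AD108 vs AD382: 4
  AD170 vs AD382: 7
The largest is 7, between AD170 and AD382.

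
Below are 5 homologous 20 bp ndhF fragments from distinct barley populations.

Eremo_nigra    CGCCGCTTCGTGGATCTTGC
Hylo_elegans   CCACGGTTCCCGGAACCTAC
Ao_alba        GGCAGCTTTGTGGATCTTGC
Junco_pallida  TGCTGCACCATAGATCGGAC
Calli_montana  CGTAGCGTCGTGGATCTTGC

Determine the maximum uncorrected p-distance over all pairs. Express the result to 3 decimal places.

Pairwise Hamming distances:
  Eremo_nigra vs Hylo_elegans: 8
  Eremo_nigra vs Ao_alba: 3
  Eremo_nigra vs Junco_pallida: 9
  Eremo_nigra vs Calli_montana: 3
  Hylo_elegans vs Ao_alba: 11
  Hylo_elegans vs Junco_pallida: 13
  Hylo_elegans vs Calli_montana: 10
  Ao_alba vs Junco_pallida: 10
  Ao_alba vs Calli_montana: 4
  Junco_pallida vs Calli_montana: 10
The largest is 13 mismatches, between Hylo_elegans and Junco_pallida; p = 13/20 = 0.650.

0.650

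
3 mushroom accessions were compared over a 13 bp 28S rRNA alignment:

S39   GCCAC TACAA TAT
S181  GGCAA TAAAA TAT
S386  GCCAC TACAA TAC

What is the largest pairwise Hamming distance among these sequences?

4

Pairwise Hamming distances:
  S39 vs S181: 3
  S39 vs S386: 1
  S181 vs S386: 4
The largest is 4, between S181 and S386.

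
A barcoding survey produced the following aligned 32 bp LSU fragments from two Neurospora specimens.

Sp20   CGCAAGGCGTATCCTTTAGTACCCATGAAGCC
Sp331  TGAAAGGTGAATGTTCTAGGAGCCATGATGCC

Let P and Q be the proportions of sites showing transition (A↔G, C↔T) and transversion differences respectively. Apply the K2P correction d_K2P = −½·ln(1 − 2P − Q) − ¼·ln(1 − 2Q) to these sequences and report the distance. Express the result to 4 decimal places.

0.4052

Differing sites — 1:C/T (Ti); 3:C/A (Tv); 8:C/T (Ti); 10:T/A (Tv); 13:C/G (Tv); 14:C/T (Ti); 16:T/C (Ti); 20:T/G (Tv); 22:C/G (Tv); 29:A/T (Tv).
Of the 10 differences, 4 transitions and 6 transversions over 32 sites: P = 4/32 = 0.125000, Q = 6/32 = 0.187500.
d = −0.5·ln(0.562500) − 0.25·ln(0.625000) = −0.5·(-0.575364) − 0.25·(-0.470004) = 0.4052.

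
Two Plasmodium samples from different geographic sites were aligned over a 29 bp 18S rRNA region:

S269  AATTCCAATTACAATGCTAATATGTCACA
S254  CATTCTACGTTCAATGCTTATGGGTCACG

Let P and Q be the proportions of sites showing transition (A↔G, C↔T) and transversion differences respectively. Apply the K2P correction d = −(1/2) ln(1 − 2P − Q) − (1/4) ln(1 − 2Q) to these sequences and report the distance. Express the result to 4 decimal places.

0.4006

The sequences differ at positions 1 (A/C, transversion), 6 (C/T, transition), 8 (A/C, transversion), 9 (T/G, transversion), 11 (A/T, transversion), 19 (A/T, transversion), 22 (A/G, transition), 23 (T/G, transversion), 29 (A/G, transition).
Of the 9 differences, 3 transitions and 6 transversions over 29 sites: P = 3/29 = 0.103448, Q = 6/29 = 0.206897.
d = −0.5·ln(0.586207) − 0.25·ln(0.586206) = −0.5·(-0.534082) − 0.25·(-0.534084) = 0.4006.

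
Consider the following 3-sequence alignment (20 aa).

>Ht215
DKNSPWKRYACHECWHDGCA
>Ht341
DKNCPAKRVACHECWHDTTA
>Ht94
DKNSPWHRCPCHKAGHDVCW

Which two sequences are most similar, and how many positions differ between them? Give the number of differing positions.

Pairwise Hamming distances:
  Ht215 vs Ht341: 5
  Ht215 vs Ht94: 8
  Ht341 vs Ht94: 11
The smallest is 5, between Ht215 and Ht341.

5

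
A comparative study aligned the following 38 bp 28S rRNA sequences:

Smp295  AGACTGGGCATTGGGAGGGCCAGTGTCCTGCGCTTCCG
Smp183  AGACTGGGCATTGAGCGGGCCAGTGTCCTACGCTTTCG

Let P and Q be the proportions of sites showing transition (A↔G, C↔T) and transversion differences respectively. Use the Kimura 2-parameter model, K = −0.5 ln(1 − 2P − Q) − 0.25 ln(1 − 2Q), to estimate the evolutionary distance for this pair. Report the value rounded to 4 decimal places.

0.1153

Mismatches occur at site 14 (G→A, transition), site 16 (A→C, transversion), site 30 (G→A, transition), site 36 (C→T, transition).
Of the 4 differences, 3 transitions and 1 transversion over 38 sites: P = 3/38 = 0.078947, Q = 1/38 = 0.026316.
d = −0.5·ln(0.815790) − 0.25·ln(0.947368) = −0.5·(-0.203598) − 0.25·(-0.054068) = 0.1153.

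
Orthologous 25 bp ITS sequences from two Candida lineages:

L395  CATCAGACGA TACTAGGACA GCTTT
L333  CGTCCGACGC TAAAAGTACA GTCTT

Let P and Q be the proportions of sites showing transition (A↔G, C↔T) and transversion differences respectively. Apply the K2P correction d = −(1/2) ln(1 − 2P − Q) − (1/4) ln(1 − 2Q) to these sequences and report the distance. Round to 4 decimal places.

Differing sites — 2:A/G (Ti); 5:A/C (Tv); 10:A/C (Tv); 13:C/A (Tv); 14:T/A (Tv); 17:G/T (Tv); 22:C/T (Ti); 23:T/C (Ti).
Of the 8 differences, 3 transitions and 5 transversions over 25 sites: P = 3/25 = 0.120000, Q = 5/25 = 0.200000.
d = −0.5·ln(0.560000) − 0.25·ln(0.600000) = −0.5·(-0.579818) − 0.25·(-0.510826) = 0.4176.

0.4176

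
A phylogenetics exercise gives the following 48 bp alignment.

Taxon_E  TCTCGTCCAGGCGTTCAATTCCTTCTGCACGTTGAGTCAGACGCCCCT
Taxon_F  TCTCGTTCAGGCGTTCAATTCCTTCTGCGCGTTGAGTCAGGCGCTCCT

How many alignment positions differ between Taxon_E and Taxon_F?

4

Mismatches occur at site 7 (C↔T), site 29 (A↔G), site 41 (A↔G), site 45 (C↔T).
That gives 4 mismatches out of 48 aligned sites, so the Hamming distance is 4.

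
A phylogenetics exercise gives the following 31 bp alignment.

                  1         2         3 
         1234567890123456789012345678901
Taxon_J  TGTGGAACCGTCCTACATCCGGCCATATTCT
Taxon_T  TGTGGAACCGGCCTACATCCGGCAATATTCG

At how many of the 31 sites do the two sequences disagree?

3

The sequences differ at positions 11 (T/G), 24 (C/A), 31 (T/G).
That gives 3 mismatches out of 31 aligned sites, so the Hamming distance is 3.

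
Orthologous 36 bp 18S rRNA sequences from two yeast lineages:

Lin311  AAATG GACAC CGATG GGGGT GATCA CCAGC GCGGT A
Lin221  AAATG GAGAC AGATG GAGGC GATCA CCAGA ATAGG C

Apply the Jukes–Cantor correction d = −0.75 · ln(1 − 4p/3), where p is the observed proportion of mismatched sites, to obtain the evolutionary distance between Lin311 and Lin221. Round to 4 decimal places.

0.3470

Differing sites — 8:C/G; 11:C/A; 17:G/A; 20:T/C; 30:C/A; 31:G/A; 32:C/T; 33:G/A; 35:T/G; 36:A/C.
p = 10/36 = 0.277778.
d = −0.75 · ln(1 − (4/3)·0.277778) = −0.75 · ln(0.629629) = −0.75 · (-0.462625) = 0.3470.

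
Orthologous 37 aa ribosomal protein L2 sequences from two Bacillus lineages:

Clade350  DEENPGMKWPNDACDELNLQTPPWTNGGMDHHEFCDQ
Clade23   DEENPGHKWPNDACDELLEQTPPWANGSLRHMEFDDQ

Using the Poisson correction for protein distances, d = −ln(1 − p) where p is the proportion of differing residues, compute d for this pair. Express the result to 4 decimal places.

Mismatches occur at site 7 (M/H), site 18 (N/L), site 19 (L/E), site 25 (T/A), site 28 (G/S), site 29 (M/L), site 30 (D/R), site 32 (H/M), site 35 (C/D).
p = 9/37 = 0.243243.
d = −ln(1 − 0.243243) = −ln(0.756757) = 0.2787.

0.2787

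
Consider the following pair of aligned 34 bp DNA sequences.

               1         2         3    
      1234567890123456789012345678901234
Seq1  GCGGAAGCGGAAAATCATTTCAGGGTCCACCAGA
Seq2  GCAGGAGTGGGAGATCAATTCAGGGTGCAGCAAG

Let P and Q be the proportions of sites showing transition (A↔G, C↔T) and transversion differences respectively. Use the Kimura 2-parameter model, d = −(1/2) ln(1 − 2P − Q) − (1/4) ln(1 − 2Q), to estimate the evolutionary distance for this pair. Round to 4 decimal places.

The sequences differ at positions 3 (G/A, transition), 5 (A/G, transition), 8 (C/T, transition), 11 (A/G, transition), 13 (A/G, transition), 18 (T/A, transversion), 27 (C/G, transversion), 30 (C/G, transversion), 33 (G/A, transition), 34 (A/G, transition).
Of the 10 differences, 7 transitions and 3 transversions over 34 sites: P = 7/34 = 0.205882, Q = 3/34 = 0.088235.
d = −0.5·ln(0.500001) − 0.25·ln(0.823530) = −0.5·(-0.693145) − 0.25·(-0.194155) = 0.3951.

0.3951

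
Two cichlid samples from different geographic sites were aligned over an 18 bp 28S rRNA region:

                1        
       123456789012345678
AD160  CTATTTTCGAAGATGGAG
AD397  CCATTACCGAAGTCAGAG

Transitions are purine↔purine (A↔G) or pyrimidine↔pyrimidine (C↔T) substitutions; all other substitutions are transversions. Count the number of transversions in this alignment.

2

The sequences differ at positions 2 (T/C, transition), 6 (T/A, transversion), 7 (T/C, transition), 13 (A/T, transversion), 14 (T/C, transition), 15 (G/A, transition).
Of the 6 differences, 4 transitions and 2 transversions, so the answer is 2.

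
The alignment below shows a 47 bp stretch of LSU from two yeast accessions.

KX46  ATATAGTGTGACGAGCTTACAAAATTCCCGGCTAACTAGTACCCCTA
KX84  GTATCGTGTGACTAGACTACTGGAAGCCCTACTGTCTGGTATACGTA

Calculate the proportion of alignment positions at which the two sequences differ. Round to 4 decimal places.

Differing sites — 1:A/G; 5:A/C; 13:G/T; 16:C/A; 17:T/C; 21:A/T; 22:A/G; 23:A/G; 25:T/A; 26:T/G; 30:G/T; 31:G/A; 34:A/G; 35:A/T; 38:A/G; 42:C/T; 43:C/A; 45:C/G.
There are 18 differences over 47 sites, so p = 18/47 = 0.3830.

0.3830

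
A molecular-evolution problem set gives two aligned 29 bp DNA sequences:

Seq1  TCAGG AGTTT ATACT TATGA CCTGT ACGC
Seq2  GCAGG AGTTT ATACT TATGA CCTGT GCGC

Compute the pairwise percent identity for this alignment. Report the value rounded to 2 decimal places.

Mismatches occur at site 1 (T→G), site 26 (A→G).
27 of the 29 sites match, so the percent identity is 27/29 × 100 = 93.10%.

93.10%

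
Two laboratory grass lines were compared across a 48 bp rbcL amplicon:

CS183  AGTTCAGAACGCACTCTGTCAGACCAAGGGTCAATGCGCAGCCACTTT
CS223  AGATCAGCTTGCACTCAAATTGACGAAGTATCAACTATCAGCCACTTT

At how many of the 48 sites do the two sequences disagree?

16

Differing sites — 3:T/A; 8:A/C; 9:A/T; 10:C/T; 17:T/A; 18:G/A; 19:T/A; 20:C/T; 21:A/T; 25:C/G; 29:G/T; 30:G/A; 35:T/C; 36:G/T; 37:C/A; 38:G/T.
That gives 16 mismatches out of 48 aligned sites, so the Hamming distance is 16.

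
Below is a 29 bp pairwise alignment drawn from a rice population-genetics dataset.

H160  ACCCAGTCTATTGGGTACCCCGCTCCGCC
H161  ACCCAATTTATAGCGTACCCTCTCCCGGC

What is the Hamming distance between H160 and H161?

The sequences differ at positions 6 (G/A), 8 (C/T), 12 (T/A), 14 (G/C), 21 (C/T), 22 (G/C), 23 (C/T), 24 (T/C), 28 (C/G).
That gives 9 mismatches out of 29 aligned sites, so the Hamming distance is 9.

9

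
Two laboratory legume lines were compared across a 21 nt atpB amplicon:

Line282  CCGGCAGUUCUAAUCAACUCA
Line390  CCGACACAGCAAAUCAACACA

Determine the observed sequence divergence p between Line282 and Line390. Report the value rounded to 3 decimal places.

0.286

Mismatches occur at site 4 (G↔A), site 7 (G↔C), site 8 (U↔A), site 9 (U↔G), site 11 (U↔A), site 19 (U↔A).
There are 6 differences over 21 sites, so p = 6/21 = 0.286.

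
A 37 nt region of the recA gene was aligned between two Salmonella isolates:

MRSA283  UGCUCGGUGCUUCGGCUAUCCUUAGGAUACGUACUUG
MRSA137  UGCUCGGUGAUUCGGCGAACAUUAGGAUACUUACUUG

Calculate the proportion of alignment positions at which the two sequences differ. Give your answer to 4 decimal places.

Mismatches occur at site 10 (C→A), site 17 (U→G), site 19 (U→A), site 21 (C→A), site 31 (G→U).
There are 5 differences over 37 sites, so p = 5/37 = 0.1351.

0.1351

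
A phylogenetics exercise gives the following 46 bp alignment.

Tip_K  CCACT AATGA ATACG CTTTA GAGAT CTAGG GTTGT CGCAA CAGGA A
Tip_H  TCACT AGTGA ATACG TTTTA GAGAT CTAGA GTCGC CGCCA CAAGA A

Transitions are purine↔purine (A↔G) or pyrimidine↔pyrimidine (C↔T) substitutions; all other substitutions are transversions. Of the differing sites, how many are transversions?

1

Differing sites — 1:C/T (Ti); 7:A/G (Ti); 16:C/T (Ti); 30:G/A (Ti); 33:T/C (Ti); 35:T/C (Ti); 39:A/C (Tv); 43:G/A (Ti).
Of the 8 differences, 7 transitions and 1 transversion, so the answer is 1.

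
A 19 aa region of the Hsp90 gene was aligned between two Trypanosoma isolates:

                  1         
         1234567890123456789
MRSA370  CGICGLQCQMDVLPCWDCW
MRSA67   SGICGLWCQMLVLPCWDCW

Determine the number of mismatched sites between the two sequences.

Mismatches occur at site 1 (C↔S), site 7 (Q↔W), site 11 (D↔L).
That gives 3 mismatches out of 19 aligned sites, so the Hamming distance is 3.

3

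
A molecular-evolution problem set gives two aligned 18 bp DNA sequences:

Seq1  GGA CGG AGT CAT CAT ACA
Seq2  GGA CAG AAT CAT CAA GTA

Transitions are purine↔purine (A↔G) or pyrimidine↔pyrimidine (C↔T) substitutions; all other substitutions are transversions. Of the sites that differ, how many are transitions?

Differing sites — 5:G/A (Ti); 8:G/A (Ti); 15:T/A (Tv); 16:A/G (Ti); 17:C/T (Ti).
Of the 5 differences, 4 transitions and 1 transversion, so the answer is 4.

4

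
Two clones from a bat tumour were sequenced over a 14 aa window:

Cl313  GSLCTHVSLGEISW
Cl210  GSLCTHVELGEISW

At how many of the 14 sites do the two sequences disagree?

1

A single mismatch occurs at site 8 (S→E).
That gives 1 mismatch out of 14 aligned sites, so the Hamming distance is 1.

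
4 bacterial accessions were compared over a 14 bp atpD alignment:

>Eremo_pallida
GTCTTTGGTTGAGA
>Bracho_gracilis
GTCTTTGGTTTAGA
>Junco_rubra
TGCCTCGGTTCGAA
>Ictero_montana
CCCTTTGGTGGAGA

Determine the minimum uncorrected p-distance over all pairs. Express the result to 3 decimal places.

0.071

Pairwise Hamming distances:
  Eremo_pallida vs Bracho_gracilis: 1
  Eremo_pallida vs Junco_rubra: 7
  Eremo_pallida vs Ictero_montana: 3
  Bracho_gracilis vs Junco_rubra: 7
  Bracho_gracilis vs Ictero_montana: 4
  Junco_rubra vs Ictero_montana: 8
The smallest is 1 mismatch, between Eremo_pallida and Bracho_gracilis; p = 1/14 = 0.071.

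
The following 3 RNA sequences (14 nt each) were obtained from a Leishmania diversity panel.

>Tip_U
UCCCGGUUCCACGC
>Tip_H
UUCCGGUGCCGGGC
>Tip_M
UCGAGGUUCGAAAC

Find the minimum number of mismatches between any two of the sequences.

4

Pairwise Hamming distances:
  Tip_U vs Tip_H: 4
  Tip_U vs Tip_M: 5
  Tip_H vs Tip_M: 8
The smallest is 4, between Tip_U and Tip_H.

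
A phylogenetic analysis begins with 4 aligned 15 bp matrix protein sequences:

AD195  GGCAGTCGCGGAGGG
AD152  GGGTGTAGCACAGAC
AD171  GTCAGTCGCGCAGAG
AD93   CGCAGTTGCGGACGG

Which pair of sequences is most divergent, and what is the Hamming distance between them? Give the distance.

9

Pairwise Hamming distances:
  AD195 vs AD152: 7
  AD195 vs AD171: 3
  AD195 vs AD93: 3
  AD152 vs AD171: 6
  AD152 vs AD93: 9
  AD171 vs AD93: 6
The largest is 9, between AD152 and AD93.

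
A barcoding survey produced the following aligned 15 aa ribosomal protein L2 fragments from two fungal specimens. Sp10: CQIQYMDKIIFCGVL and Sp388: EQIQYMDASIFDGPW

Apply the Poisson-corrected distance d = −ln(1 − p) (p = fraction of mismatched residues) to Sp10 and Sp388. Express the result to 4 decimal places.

Mismatches occur at site 1 (C↔E), site 8 (K↔A), site 9 (I↔S), site 12 (C↔D), site 14 (V↔P), site 15 (L↔W).
p = 6/15 = 0.400000.
d = −ln(1 − 0.400000) = −ln(0.600000) = 0.5108.

0.5108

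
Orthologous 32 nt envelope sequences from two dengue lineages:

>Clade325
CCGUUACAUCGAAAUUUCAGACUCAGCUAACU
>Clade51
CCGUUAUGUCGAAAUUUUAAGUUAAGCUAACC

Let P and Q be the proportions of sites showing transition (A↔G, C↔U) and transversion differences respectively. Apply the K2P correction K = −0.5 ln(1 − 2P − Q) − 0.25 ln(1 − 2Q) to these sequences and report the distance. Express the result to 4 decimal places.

Differing sites — 7:C/U (Ti); 8:A/G (Ti); 18:C/U (Ti); 20:G/A (Ti); 21:A/G (Ti); 22:C/U (Ti); 24:C/A (Tv); 32:U/C (Ti).
Of the 8 differences, 7 transitions and 1 transversion over 32 sites: P = 7/32 = 0.218750, Q = 1/32 = 0.031250.
d = −0.5·ln(0.531250) − 0.25·ln(0.937500) = −0.5·(-0.632523) − 0.25·(-0.064539) = 0.3324.

0.3324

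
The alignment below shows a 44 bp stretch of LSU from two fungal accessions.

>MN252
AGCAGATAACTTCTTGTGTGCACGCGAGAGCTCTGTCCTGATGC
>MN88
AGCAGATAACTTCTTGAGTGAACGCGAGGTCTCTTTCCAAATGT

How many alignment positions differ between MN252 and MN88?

8

The sequences differ at positions 17 (T/A), 21 (C/A), 29 (A/G), 30 (G/T), 35 (G/T), 39 (T/A), 40 (G/A), 44 (C/T).
That gives 8 mismatches out of 44 aligned sites, so the Hamming distance is 8.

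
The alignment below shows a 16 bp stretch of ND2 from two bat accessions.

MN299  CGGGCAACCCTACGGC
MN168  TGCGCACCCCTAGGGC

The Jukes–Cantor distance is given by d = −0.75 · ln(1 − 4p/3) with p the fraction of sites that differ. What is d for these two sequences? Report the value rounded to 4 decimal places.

Differing sites — 1:C/T; 3:G/C; 7:A/C; 13:C/G.
p = 4/16 = 0.250000.
d = −0.75 · ln(1 − (4/3)·0.250000) = −0.75 · ln(0.666667) = −0.75 · (-0.405465) = 0.3041.

0.3041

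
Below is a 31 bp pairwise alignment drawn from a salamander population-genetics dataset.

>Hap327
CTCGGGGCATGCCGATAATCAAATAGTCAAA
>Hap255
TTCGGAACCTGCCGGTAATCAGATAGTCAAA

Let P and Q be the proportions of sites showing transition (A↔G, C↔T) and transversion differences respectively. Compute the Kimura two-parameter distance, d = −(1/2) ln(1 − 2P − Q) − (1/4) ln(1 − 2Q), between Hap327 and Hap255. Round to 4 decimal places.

0.2358

Mismatches occur at site 1 (C→T, transition), site 6 (G→A, transition), site 7 (G→A, transition), site 9 (A→C, transversion), site 15 (A→G, transition), site 22 (A→G, transition).
Of the 6 differences, 5 transitions and 1 transversion over 31 sites: P = 5/31 = 0.161290, Q = 1/31 = 0.032258.
d = −0.5·ln(0.645162) − 0.25·ln(0.935484) = −0.5·(-0.438254) − 0.25·(-0.066691) = 0.2358.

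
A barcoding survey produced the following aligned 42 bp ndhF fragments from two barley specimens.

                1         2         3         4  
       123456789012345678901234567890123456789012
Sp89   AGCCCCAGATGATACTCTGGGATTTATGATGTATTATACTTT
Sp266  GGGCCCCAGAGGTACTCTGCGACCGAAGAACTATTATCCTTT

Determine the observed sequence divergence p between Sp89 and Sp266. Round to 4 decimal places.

Differing sites — 1:A/G; 3:C/G; 7:A/C; 8:G/A; 9:A/G; 10:T/A; 12:A/G; 20:G/C; 23:T/C; 24:T/C; 25:T/G; 27:T/A; 30:T/A; 31:G/C; 38:A/C.
There are 15 differences over 42 sites, so p = 15/42 = 0.3571.

0.3571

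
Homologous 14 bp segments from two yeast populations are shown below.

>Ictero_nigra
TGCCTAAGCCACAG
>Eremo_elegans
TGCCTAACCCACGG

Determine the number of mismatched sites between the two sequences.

2

Differing sites — 8:G/C; 13:A/G.
That gives 2 mismatches out of 14 aligned sites, so the Hamming distance is 2.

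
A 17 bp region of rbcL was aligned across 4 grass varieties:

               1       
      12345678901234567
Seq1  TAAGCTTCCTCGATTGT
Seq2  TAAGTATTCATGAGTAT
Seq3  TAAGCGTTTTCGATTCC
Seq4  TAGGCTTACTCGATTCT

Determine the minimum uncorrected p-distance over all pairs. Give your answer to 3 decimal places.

Pairwise Hamming distances:
  Seq1 vs Seq2: 7
  Seq1 vs Seq3: 5
  Seq1 vs Seq4: 3
  Seq2 vs Seq3: 8
  Seq2 vs Seq4: 8
  Seq3 vs Seq4: 5
The smallest is 3 mismatches, between Seq1 and Seq4; p = 3/17 = 0.176.

0.176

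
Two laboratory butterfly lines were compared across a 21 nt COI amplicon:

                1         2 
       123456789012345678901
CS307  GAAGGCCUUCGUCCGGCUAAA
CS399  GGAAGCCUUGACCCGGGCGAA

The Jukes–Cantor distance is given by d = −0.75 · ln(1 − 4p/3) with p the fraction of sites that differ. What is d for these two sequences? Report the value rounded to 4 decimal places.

Differing sites — 2:A/G; 4:G/A; 10:C/G; 11:G/A; 12:U/C; 17:C/G; 18:U/C; 19:A/G.
p = 8/21 = 0.380952.
d = −0.75 · ln(1 − (4/3)·0.380952) = −0.75 · ln(0.492064) = −0.75 · (-0.709146) = 0.5319.

0.5319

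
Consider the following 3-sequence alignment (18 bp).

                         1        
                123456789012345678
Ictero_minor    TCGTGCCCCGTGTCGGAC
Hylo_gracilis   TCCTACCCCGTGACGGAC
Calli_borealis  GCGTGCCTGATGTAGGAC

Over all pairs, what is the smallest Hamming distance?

Pairwise Hamming distances:
  Ictero_minor vs Hylo_gracilis: 3
  Ictero_minor vs Calli_borealis: 5
  Hylo_gracilis vs Calli_borealis: 8
The smallest is 3, between Ictero_minor and Hylo_gracilis.

3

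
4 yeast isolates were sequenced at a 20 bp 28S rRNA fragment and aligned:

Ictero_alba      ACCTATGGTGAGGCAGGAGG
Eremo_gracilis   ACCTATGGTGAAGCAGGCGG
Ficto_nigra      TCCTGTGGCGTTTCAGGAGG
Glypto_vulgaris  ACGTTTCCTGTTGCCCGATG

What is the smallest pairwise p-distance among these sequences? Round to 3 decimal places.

Pairwise Hamming distances:
  Ictero_alba vs Eremo_gracilis: 2
  Ictero_alba vs Ficto_nigra: 6
  Ictero_alba vs Glypto_vulgaris: 9
  Eremo_gracilis vs Ficto_nigra: 7
  Eremo_gracilis vs Glypto_vulgaris: 10
  Ficto_nigra vs Glypto_vulgaris: 10
The smallest is 2 mismatches, between Ictero_alba and Eremo_gracilis; p = 2/20 = 0.100.

0.100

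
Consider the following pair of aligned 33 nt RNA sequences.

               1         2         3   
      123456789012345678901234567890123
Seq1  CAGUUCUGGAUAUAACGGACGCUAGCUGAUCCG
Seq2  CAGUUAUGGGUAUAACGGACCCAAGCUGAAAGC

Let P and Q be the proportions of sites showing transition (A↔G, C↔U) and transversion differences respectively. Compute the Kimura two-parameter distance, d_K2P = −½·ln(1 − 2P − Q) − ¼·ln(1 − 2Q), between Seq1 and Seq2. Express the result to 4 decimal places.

The sequences differ at positions 6 (C/A, transversion), 10 (A/G, transition), 21 (G/C, transversion), 23 (U/A, transversion), 30 (U/A, transversion), 31 (C/A, transversion), 32 (C/G, transversion), 33 (G/C, transversion).
Of the 8 differences, 1 transition and 7 transversions over 33 sites: P = 1/33 = 0.030303, Q = 7/33 = 0.212121.
d = −0.5·ln(0.727273) − 0.25·ln(0.575758) = −0.5·(-0.318453) − 0.25·(-0.552068) = 0.2972.

0.2972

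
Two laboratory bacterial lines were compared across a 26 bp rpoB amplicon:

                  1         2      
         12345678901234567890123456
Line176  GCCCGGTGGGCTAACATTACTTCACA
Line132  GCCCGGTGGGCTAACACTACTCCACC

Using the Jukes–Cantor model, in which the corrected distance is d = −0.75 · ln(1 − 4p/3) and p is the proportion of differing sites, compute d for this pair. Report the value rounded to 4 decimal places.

0.1253

Mismatches occur at site 17 (T↔C), site 22 (T↔C), site 26 (A↔C).
p = 3/26 = 0.115385.
d = −0.75 · ln(1 − (4/3)·0.115385) = −0.75 · ln(0.846153) = −0.75 · (-0.167055) = 0.1253.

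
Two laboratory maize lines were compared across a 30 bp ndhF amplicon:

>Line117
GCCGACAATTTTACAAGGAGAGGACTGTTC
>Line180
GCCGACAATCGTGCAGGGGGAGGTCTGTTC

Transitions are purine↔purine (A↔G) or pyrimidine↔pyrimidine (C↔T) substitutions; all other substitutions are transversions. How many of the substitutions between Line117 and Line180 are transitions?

4

Differing sites — 10:T/C (Ti); 11:T/G (Tv); 13:A/G (Ti); 16:A/G (Ti); 19:A/G (Ti); 24:A/T (Tv).
Of the 6 differences, 4 transitions and 2 transversions, so the answer is 4.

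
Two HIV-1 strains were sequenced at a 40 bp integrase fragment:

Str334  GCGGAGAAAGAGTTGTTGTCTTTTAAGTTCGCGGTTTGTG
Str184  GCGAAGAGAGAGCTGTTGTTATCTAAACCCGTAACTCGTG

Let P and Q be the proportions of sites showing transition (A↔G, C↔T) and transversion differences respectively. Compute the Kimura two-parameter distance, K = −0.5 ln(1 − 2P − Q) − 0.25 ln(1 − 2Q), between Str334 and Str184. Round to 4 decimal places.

Mismatches occur at site 4 (G↔A, transition), site 8 (A↔G, transition), site 13 (T↔C, transition), site 20 (C↔T, transition), site 21 (T↔A, transversion), site 23 (T↔C, transition), site 27 (G↔A, transition), site 28 (T↔C, transition), site 29 (T↔C, transition), site 32 (C↔T, transition), site 33 (G↔A, transition), site 34 (G↔A, transition), site 35 (T↔C, transition), site 37 (T↔C, transition).
Of the 14 differences, 13 transitions and 1 transversion over 40 sites: P = 13/40 = 0.325000, Q = 1/40 = 0.025000.
d = −0.5·ln(0.325000) − 0.25·ln(0.950000) = −0.5·(-1.123930) − 0.25·(-0.051293) = 0.5748.

0.5748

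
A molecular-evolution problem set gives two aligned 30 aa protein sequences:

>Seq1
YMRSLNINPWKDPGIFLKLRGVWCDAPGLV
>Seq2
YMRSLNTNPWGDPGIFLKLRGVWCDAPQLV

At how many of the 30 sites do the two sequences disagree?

Differing sites — 7:I/T; 11:K/G; 28:G/Q.
That gives 3 mismatches out of 30 aligned sites, so the Hamming distance is 3.

3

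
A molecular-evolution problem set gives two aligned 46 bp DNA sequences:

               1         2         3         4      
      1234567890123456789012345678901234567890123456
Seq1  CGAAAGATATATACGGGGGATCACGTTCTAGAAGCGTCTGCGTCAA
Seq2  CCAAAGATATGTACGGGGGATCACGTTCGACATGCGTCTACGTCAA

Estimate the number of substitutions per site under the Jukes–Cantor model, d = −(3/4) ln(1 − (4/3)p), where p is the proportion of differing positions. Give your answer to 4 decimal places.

0.1433

Differing sites — 2:G/C; 11:A/G; 29:T/G; 31:G/C; 33:A/T; 40:G/A.
p = 6/46 = 0.130435.
d = −0.75 · ln(1 − (4/3)·0.130435) = −0.75 · ln(0.826087) = −0.75 · (-0.191055) = 0.1433.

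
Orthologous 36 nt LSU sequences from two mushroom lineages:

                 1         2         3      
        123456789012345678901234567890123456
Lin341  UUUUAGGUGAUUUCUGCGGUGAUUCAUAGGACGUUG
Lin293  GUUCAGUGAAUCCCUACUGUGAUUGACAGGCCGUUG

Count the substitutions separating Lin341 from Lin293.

12

Mismatches occur at site 1 (U/G), site 4 (U/C), site 7 (G/U), site 8 (U/G), site 9 (G/A), site 12 (U/C), site 13 (U/C), site 16 (G/A), site 18 (G/U), site 25 (C/G), site 27 (U/C), site 31 (A/C).
That gives 12 mismatches out of 36 aligned sites, so the Hamming distance is 12.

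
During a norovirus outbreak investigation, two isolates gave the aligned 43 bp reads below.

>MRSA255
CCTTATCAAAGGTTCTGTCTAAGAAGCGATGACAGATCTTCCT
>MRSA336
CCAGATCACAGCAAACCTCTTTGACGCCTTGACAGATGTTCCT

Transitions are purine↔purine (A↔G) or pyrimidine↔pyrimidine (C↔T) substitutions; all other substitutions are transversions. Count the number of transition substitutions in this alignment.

Mismatches occur at site 3 (T↔A, transversion), site 4 (T↔G, transversion), site 9 (A↔C, transversion), site 12 (G↔C, transversion), site 13 (T↔A, transversion), site 14 (T↔A, transversion), site 15 (C↔A, transversion), site 16 (T↔C, transition), site 17 (G↔C, transversion), site 21 (A↔T, transversion), site 22 (A↔T, transversion), site 25 (A↔C, transversion), site 28 (G↔C, transversion), site 29 (A↔T, transversion), site 38 (C↔G, transversion).
Of the 15 differences, 1 transition and 14 transversions, so the answer is 1.

1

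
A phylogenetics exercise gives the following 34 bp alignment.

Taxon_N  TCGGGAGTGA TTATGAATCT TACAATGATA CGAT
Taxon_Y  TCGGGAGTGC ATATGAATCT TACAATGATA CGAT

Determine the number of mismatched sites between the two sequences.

2

The sequences differ at positions 10 (A/C), 11 (T/A).
That gives 2 mismatches out of 34 aligned sites, so the Hamming distance is 2.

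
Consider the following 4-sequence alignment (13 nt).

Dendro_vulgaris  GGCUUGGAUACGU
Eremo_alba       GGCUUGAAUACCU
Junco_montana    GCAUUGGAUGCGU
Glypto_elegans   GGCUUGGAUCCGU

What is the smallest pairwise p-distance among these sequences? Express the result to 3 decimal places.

Pairwise Hamming distances:
  Dendro_vulgaris vs Eremo_alba: 2
  Dendro_vulgaris vs Junco_montana: 3
  Dendro_vulgaris vs Glypto_elegans: 1
  Eremo_alba vs Junco_montana: 5
  Eremo_alba vs Glypto_elegans: 3
  Junco_montana vs Glypto_elegans: 3
The smallest is 1 mismatch, between Dendro_vulgaris and Glypto_elegans; p = 1/13 = 0.077.

0.077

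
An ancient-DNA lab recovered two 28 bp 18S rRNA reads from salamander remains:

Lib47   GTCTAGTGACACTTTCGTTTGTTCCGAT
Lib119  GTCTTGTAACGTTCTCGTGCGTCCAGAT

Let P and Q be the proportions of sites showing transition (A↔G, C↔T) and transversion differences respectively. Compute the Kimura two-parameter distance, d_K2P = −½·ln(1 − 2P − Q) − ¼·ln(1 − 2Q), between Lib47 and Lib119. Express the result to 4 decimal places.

Differing sites — 5:A/T (Tv); 8:G/A (Ti); 11:A/G (Ti); 12:C/T (Ti); 14:T/C (Ti); 19:T/G (Tv); 20:T/C (Ti); 23:T/C (Ti); 25:C/A (Tv).
Of the 9 differences, 6 transitions and 3 transversions over 28 sites: P = 6/28 = 0.214286, Q = 3/28 = 0.107143.
d = −0.5·ln(0.464285) − 0.25·ln(0.785714) = −0.5·(-0.767257) − 0.25·(-0.241162) = 0.4439.

0.4439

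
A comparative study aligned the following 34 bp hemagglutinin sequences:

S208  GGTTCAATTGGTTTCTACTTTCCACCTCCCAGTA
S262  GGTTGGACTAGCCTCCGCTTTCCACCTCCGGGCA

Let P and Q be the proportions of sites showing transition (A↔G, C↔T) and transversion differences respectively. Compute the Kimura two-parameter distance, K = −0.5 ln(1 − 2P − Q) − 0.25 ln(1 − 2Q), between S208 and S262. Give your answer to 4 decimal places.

0.4749

Differing sites — 5:C/G (Tv); 6:A/G (Ti); 8:T/C (Ti); 10:G/A (Ti); 12:T/C (Ti); 13:T/C (Ti); 16:T/C (Ti); 17:A/G (Ti); 30:C/G (Tv); 31:A/G (Ti); 33:T/C (Ti).
Of the 11 differences, 9 transitions and 2 transversions over 34 sites: P = 9/34 = 0.264706, Q = 2/34 = 0.058824.
d = −0.5·ln(0.411764) − 0.25·ln(0.882352) = −0.5·(-0.887305) − 0.25·(-0.125164) = 0.4749.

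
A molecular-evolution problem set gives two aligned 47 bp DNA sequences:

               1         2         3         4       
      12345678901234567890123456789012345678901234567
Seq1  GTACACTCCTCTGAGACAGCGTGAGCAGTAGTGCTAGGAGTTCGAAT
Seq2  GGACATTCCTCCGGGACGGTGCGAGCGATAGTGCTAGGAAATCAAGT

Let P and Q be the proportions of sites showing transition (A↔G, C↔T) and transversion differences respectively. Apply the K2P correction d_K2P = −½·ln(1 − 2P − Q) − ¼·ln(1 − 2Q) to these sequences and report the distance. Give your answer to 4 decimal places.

0.3796

The sequences differ at positions 2 (T/G, transversion), 6 (C/T, transition), 12 (T/C, transition), 14 (A/G, transition), 18 (A/G, transition), 20 (C/T, transition), 22 (T/C, transition), 27 (A/G, transition), 28 (G/A, transition), 40 (G/A, transition), 41 (T/A, transversion), 44 (G/A, transition), 46 (A/G, transition).
Of the 13 differences, 11 transitions and 2 transversions over 47 sites: P = 11/47 = 0.234043, Q = 2/47 = 0.042553.
d = −0.5·ln(0.489361) − 0.25·ln(0.914894) = −0.5·(-0.714655) − 0.25·(-0.088947) = 0.3796.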